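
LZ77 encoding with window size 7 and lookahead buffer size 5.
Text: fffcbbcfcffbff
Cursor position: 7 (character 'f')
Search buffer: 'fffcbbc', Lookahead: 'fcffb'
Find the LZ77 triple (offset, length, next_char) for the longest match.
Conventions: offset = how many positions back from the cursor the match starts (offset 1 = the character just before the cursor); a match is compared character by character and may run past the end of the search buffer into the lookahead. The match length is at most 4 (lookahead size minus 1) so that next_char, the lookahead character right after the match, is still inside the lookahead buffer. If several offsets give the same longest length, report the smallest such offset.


Try each offset into the search buffer:
  offset=1 (pos 6, char 'c'): match length 0
  offset=2 (pos 5, char 'b'): match length 0
  offset=3 (pos 4, char 'b'): match length 0
  offset=4 (pos 3, char 'c'): match length 0
  offset=5 (pos 2, char 'f'): match length 2
  offset=6 (pos 1, char 'f'): match length 1
  offset=7 (pos 0, char 'f'): match length 1
Longest match has length 2 at offset 5.
next_char = character at position 7 + 2 = 9 -> 'f'

Best match: offset=5, length=2 (matching 'fc' starting at position 2)
LZ77 triple: (5, 2, 'f')


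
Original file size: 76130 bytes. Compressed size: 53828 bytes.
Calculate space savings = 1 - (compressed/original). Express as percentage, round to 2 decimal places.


ratio = compressed/original = 53828/76130 = 0.707054
savings = 1 - ratio = 1 - 0.707054 = 0.292946
as a percentage: 0.292946 * 100 = 29.29%

Space savings = 1 - 53828/76130 = 29.29%


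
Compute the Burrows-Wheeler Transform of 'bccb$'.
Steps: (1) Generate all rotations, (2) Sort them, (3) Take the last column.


Rotations (sorted):
  0: $bccb -> last char: b
  1: b$bcc -> last char: c
  2: bccb$ -> last char: $
  3: cb$bc -> last char: c
  4: ccb$b -> last char: b


BWT = bc$cb


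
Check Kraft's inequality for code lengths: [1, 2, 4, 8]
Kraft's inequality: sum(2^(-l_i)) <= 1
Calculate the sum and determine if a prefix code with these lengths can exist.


Sum = 2^(-1) + 2^(-2) + 2^(-4) + 2^(-8)
    = 0.5 + 0.25 + 0.0625 + 0.00390625
    = 209/256 = 0.81640625
Since 0.81640625 <= 1, Kraft's inequality IS satisfied.
A prefix code with these lengths CAN exist.

Kraft sum = 0.81640625. Satisfied.


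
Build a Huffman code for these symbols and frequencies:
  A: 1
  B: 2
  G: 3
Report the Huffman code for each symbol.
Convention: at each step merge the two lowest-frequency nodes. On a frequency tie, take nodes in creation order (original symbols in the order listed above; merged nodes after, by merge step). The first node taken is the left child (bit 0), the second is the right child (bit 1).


Huffman tree construction:
Step 1: Merge A(1) + B(2) = 3
Step 2: Merge G(3) + (A+B)(3) = 6
Read each symbol's code off the tree from the root (left child = 0, right child = 1).

Codes:
  A: 10 (length 2)
  B: 11 (length 2)
  G: 0 (length 1)
Average code length: 9/6 = 1.5000 bits/symbol


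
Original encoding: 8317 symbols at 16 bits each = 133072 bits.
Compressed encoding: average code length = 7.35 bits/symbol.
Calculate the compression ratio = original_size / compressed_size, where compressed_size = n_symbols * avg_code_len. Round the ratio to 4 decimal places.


original_size = n_symbols * orig_bits = 8317 * 16 = 133072 bits
compressed_size = n_symbols * avg_code_len = 8317 * 7.35 = 61129.95 bits
ratio = original_size / compressed_size = 133072 / 61129.95 = 2.1769

Compression ratio = 2.1769


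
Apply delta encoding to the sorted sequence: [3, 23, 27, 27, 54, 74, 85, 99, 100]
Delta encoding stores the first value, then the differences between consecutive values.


First value: 3
Deltas:
  23 - 3 = 20
  27 - 23 = 4
  27 - 27 = 0
  54 - 27 = 27
  74 - 54 = 20
  85 - 74 = 11
  99 - 85 = 14
  100 - 99 = 1


Delta encoded: [3, 20, 4, 0, 27, 20, 11, 14, 1]


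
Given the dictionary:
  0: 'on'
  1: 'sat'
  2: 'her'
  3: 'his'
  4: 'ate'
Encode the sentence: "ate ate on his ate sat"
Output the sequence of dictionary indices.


Look up each word in the dictionary:
  'ate' -> 4
  'ate' -> 4
  'on' -> 0
  'his' -> 3
  'ate' -> 4
  'sat' -> 1

Encoded: [4, 4, 0, 3, 4, 1]


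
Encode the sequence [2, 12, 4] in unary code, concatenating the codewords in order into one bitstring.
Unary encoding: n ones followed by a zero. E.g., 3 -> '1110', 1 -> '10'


Encode each number as n ones followed by a terminating 0:
  2 -> 110 (3 bits)
  12 -> 1111111111110 (13 bits)
  4 -> 11110 (5 bits)
Total length = 3 + 13 + 5 = 21 bits.

Unary([2, 12, 4]) = 110111111111111011110 (21 bits)


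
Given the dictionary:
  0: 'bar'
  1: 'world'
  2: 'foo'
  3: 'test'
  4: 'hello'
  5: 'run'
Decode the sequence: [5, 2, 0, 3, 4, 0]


Look up each index in the dictionary:
  5 -> 'run'
  2 -> 'foo'
  0 -> 'bar'
  3 -> 'test'
  4 -> 'hello'
  0 -> 'bar'

Decoded: "run foo bar test hello bar"


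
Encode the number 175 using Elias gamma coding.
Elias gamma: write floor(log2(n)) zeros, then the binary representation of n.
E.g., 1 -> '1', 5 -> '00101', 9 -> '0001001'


num_bits = floor(log2(175)) + 1 = 8
leading_zeros = num_bits - 1 = 7
binary(175) = 10101111

Elias gamma(175) = '0000000' + '10101111' = 000000010101111 (15 bits)


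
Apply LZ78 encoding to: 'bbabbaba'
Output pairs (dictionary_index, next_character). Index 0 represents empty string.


LZ78 encoding steps:
Dictionary: {0: ''}
Step 1: w='' (idx 0), next='b' -> output (0, 'b'), add 'b' as idx 1
Step 2: w='b' (idx 1), next='a' -> output (1, 'a'), add 'ba' as idx 2
Step 3: w='b' (idx 1), next='b' -> output (1, 'b'), add 'bb' as idx 3
Step 4: w='' (idx 0), next='a' -> output (0, 'a'), add 'a' as idx 4
Step 5: w='ba' (idx 2), end of input -> output (2, '')


Encoded: [(0, 'b'), (1, 'a'), (1, 'b'), (0, 'a'), (2, '')]


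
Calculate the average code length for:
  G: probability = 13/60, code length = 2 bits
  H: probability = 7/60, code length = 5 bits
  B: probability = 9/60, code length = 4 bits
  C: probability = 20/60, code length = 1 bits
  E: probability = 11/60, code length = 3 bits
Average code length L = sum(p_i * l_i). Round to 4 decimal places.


Weighted contributions p_i * l_i:
  G: (13/60) * 2 = 26/60
  H: (7/60) * 5 = 35/60
  B: (9/60) * 4 = 36/60
  C: (20/60) * 1 = 20/60
  E: (11/60) * 3 = 33/60
Sum = (26 + 35 + 36 + 20 + 33)/60 = 150/60

L = 150/60 = 2.5000 bits/symbol


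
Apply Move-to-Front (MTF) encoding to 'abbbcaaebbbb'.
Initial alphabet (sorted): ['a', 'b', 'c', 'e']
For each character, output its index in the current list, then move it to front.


MTF encoding:
'a': index 0 in ['a', 'b', 'c', 'e'] -> ['a', 'b', 'c', 'e']
'b': index 1 in ['a', 'b', 'c', 'e'] -> ['b', 'a', 'c', 'e']
'b': index 0 in ['b', 'a', 'c', 'e'] -> ['b', 'a', 'c', 'e']
'b': index 0 in ['b', 'a', 'c', 'e'] -> ['b', 'a', 'c', 'e']
'c': index 2 in ['b', 'a', 'c', 'e'] -> ['c', 'b', 'a', 'e']
'a': index 2 in ['c', 'b', 'a', 'e'] -> ['a', 'c', 'b', 'e']
'a': index 0 in ['a', 'c', 'b', 'e'] -> ['a', 'c', 'b', 'e']
'e': index 3 in ['a', 'c', 'b', 'e'] -> ['e', 'a', 'c', 'b']
'b': index 3 in ['e', 'a', 'c', 'b'] -> ['b', 'e', 'a', 'c']
'b': index 0 in ['b', 'e', 'a', 'c'] -> ['b', 'e', 'a', 'c']
'b': index 0 in ['b', 'e', 'a', 'c'] -> ['b', 'e', 'a', 'c']
'b': index 0 in ['b', 'e', 'a', 'c'] -> ['b', 'e', 'a', 'c']


Output: [0, 1, 0, 0, 2, 2, 0, 3, 3, 0, 0, 0]


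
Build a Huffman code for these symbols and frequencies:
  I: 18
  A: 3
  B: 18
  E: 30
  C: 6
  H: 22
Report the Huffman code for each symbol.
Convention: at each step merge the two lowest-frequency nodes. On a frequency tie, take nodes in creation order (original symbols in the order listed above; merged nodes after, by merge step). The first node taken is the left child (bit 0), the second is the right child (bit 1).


Huffman tree construction:
Step 1: Merge A(3) + C(6) = 9
Step 2: Merge (A+C)(9) + I(18) = 27
Step 3: Merge B(18) + H(22) = 40
Step 4: Merge ((A+C)+I)(27) + E(30) = 57
Step 5: Merge (B+H)(40) + (((A+C)+I)+E)(57) = 97
Read each symbol's code off the tree from the root (left child = 0, right child = 1).

Codes:
  I: 101 (length 3)
  A: 1000 (length 4)
  B: 00 (length 2)
  E: 11 (length 2)
  C: 1001 (length 4)
  H: 01 (length 2)
Average code length: 230/97 = 2.3711 bits/symbol


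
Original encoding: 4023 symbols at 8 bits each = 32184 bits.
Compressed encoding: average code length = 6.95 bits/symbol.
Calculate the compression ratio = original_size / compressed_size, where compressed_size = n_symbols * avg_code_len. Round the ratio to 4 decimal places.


original_size = n_symbols * orig_bits = 4023 * 8 = 32184 bits
compressed_size = n_symbols * avg_code_len = 4023 * 6.95 = 27959.85 bits
ratio = original_size / compressed_size = 32184 / 27959.85 = 1.1511

Compression ratio = 1.1511


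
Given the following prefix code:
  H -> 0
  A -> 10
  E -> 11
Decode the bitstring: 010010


Decoding step by step:
Bits 0 -> H
Bits 10 -> A
Bits 0 -> H
Bits 10 -> A


Decoded message: HAHA


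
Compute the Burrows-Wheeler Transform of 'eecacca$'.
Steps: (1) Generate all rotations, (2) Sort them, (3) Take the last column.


Rotations (sorted):
  0: $eecacca -> last char: a
  1: a$eecacc -> last char: c
  2: acca$eec -> last char: c
  3: ca$eecac -> last char: c
  4: cacca$ee -> last char: e
  5: cca$eeca -> last char: a
  6: ecacca$e -> last char: e
  7: eecacca$ -> last char: $


BWT = accceae$


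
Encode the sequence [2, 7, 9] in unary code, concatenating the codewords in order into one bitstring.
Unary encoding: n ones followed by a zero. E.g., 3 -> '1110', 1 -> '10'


Encode each number as n ones followed by a terminating 0:
  2 -> 110 (3 bits)
  7 -> 11111110 (8 bits)
  9 -> 1111111110 (10 bits)
Total length = 3 + 8 + 10 = 21 bits.

Unary([2, 7, 9]) = 110111111101111111110 (21 bits)


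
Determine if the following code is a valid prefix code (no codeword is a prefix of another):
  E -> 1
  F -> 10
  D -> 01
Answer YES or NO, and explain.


Checking each pair (does one codeword prefix another?):
  E='1' vs F='10': prefix -- VIOLATION

NO -- this is NOT a valid prefix code. E (1) is a prefix of F (10).


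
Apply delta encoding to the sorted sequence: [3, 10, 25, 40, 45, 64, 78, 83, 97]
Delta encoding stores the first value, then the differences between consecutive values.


First value: 3
Deltas:
  10 - 3 = 7
  25 - 10 = 15
  40 - 25 = 15
  45 - 40 = 5
  64 - 45 = 19
  78 - 64 = 14
  83 - 78 = 5
  97 - 83 = 14


Delta encoded: [3, 7, 15, 15, 5, 19, 14, 5, 14]


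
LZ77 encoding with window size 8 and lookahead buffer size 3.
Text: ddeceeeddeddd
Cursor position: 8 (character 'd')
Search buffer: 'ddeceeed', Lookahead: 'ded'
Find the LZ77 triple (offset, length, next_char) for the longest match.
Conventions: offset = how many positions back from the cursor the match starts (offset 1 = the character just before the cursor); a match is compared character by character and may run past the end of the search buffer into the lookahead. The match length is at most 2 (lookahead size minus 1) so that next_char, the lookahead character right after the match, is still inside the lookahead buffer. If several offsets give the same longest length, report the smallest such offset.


Try each offset into the search buffer:
  offset=1 (pos 7, char 'd'): match length 1
  offset=2 (pos 6, char 'e'): match length 0
  offset=3 (pos 5, char 'e'): match length 0
  offset=4 (pos 4, char 'e'): match length 0
  offset=5 (pos 3, char 'c'): match length 0
  offset=6 (pos 2, char 'e'): match length 0
  offset=7 (pos 1, char 'd'): match length 2
  offset=8 (pos 0, char 'd'): match length 1
Longest match has length 2 at offset 7.
next_char = character at position 8 + 2 = 10 -> 'd'

Best match: offset=7, length=2 (matching 'de' starting at position 1)
LZ77 triple: (7, 2, 'd')


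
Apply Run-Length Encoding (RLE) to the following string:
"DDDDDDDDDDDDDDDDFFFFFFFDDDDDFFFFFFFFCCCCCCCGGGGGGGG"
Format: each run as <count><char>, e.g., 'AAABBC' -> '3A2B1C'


Scanning runs left to right:
  i=0: run of 'D' x 16 -> '16D'
  i=16: run of 'F' x 7 -> '7F'
  i=23: run of 'D' x 5 -> '5D'
  i=28: run of 'F' x 8 -> '8F'
  i=36: run of 'C' x 7 -> '7C'
  i=43: run of 'G' x 8 -> '8G'

RLE = 16D7F5D8F7C8G


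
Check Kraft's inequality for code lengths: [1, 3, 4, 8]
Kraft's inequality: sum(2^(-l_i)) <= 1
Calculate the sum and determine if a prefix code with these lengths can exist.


Sum = 2^(-1) + 2^(-3) + 2^(-4) + 2^(-8)
    = 0.5 + 0.125 + 0.0625 + 0.00390625
    = 177/256 = 0.69140625
Since 0.69140625 <= 1, Kraft's inequality IS satisfied.
A prefix code with these lengths CAN exist.

Kraft sum = 0.69140625. Satisfied.


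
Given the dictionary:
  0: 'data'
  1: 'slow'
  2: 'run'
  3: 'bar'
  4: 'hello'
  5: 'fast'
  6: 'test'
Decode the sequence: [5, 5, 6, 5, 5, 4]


Look up each index in the dictionary:
  5 -> 'fast'
  5 -> 'fast'
  6 -> 'test'
  5 -> 'fast'
  5 -> 'fast'
  4 -> 'hello'

Decoded: "fast fast test fast fast hello"


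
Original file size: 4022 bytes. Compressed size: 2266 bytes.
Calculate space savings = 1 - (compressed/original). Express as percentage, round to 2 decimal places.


ratio = compressed/original = 2266/4022 = 0.563401
savings = 1 - ratio = 1 - 0.563401 = 0.436599
as a percentage: 0.436599 * 100 = 43.66%

Space savings = 1 - 2266/4022 = 43.66%


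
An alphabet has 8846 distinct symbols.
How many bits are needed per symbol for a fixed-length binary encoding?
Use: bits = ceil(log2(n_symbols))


log2(8846) = 13.1108
Bracket: 2^13 = 8192 < 8846 <= 2^14 = 16384
So ceil(log2(8846)) = 14

bits = ceil(log2(8846)) = ceil(13.1108) = 14 bits


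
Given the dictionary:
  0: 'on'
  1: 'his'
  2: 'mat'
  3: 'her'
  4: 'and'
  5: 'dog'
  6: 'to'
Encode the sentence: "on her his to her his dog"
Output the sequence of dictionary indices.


Look up each word in the dictionary:
  'on' -> 0
  'her' -> 3
  'his' -> 1
  'to' -> 6
  'her' -> 3
  'his' -> 1
  'dog' -> 5

Encoded: [0, 3, 1, 6, 3, 1, 5]


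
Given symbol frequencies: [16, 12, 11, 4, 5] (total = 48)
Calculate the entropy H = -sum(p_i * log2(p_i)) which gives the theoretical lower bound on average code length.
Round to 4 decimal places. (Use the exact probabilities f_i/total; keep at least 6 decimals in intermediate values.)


Per-symbol terms -p_i * log2(p_i) with p_i = f_i/48:
  p = 16/48 = 0.333333: log2(p) = -1.584963, -p*log2(p) = 0.528321
  p = 12/48 = 0.250000: log2(p) = -2.000000, -p*log2(p) = 0.500000
  p = 11/48 = 0.229167: log2(p) = -2.125531, -p*log2(p) = 0.487101
  p = 4/48 = 0.083333: log2(p) = -3.584963, -p*log2(p) = 0.298747
  p = 5/48 = 0.104167: log2(p) = -3.263034, -p*log2(p) = 0.339899
H = 0.528321 + 0.500000 + 0.487101 + 0.298747 + 0.339899 = 2.154068

H = 2.1541 bits/symbol


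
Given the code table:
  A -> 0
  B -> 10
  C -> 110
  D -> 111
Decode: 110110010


Decoding:
110 -> C
110 -> C
0 -> A
10 -> B


Result: CCAB


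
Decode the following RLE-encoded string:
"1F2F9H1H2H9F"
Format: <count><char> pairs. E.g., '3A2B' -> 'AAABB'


Expanding each <count><char> pair:
  1F -> 'F'
  2F -> 'FF'
  9H -> 'HHHHHHHHH'
  1H -> 'H'
  2H -> 'HH'
  9F -> 'FFFFFFFFF'

Decoded = FFFHHHHHHHHHHHHFFFFFFFFF


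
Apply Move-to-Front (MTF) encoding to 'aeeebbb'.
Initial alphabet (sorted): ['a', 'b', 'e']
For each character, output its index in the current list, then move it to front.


MTF encoding:
'a': index 0 in ['a', 'b', 'e'] -> ['a', 'b', 'e']
'e': index 2 in ['a', 'b', 'e'] -> ['e', 'a', 'b']
'e': index 0 in ['e', 'a', 'b'] -> ['e', 'a', 'b']
'e': index 0 in ['e', 'a', 'b'] -> ['e', 'a', 'b']
'b': index 2 in ['e', 'a', 'b'] -> ['b', 'e', 'a']
'b': index 0 in ['b', 'e', 'a'] -> ['b', 'e', 'a']
'b': index 0 in ['b', 'e', 'a'] -> ['b', 'e', 'a']


Output: [0, 2, 0, 0, 2, 0, 0]


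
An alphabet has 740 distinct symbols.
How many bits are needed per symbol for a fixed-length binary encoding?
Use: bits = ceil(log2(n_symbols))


log2(740) = 9.5314
Bracket: 2^9 = 512 < 740 <= 2^10 = 1024
So ceil(log2(740)) = 10

bits = ceil(log2(740)) = ceil(9.5314) = 10 bits


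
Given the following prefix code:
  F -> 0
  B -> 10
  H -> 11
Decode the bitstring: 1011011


Decoding step by step:
Bits 10 -> B
Bits 11 -> H
Bits 0 -> F
Bits 11 -> H


Decoded message: BHFH


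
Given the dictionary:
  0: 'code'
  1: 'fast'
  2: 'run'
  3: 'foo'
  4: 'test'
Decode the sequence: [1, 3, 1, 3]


Look up each index in the dictionary:
  1 -> 'fast'
  3 -> 'foo'
  1 -> 'fast'
  3 -> 'foo'

Decoded: "fast foo fast foo"


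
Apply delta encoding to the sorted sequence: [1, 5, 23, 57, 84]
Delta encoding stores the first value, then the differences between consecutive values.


First value: 1
Deltas:
  5 - 1 = 4
  23 - 5 = 18
  57 - 23 = 34
  84 - 57 = 27


Delta encoded: [1, 4, 18, 34, 27]


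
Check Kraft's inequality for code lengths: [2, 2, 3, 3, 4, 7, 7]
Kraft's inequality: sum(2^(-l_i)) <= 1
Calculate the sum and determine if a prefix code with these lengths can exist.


Sum = 2^(-2) + 2^(-2) + 2^(-3) + 2^(-3) + 2^(-4) + 2^(-7) + 2^(-7)
    = 0.25 + 0.25 + 0.125 + 0.125 + 0.0625 + 0.0078125 + 0.0078125
    = 106/128 = 0.828125
Since 0.828125 <= 1, Kraft's inequality IS satisfied.
A prefix code with these lengths CAN exist.

Kraft sum = 0.828125. Satisfied.


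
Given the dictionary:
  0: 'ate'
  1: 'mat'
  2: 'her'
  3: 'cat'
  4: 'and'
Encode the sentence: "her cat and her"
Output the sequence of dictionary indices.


Look up each word in the dictionary:
  'her' -> 2
  'cat' -> 3
  'and' -> 4
  'her' -> 2

Encoded: [2, 3, 4, 2]


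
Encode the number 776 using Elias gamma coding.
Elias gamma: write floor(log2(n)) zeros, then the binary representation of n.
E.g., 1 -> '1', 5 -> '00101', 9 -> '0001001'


num_bits = floor(log2(776)) + 1 = 10
leading_zeros = num_bits - 1 = 9
binary(776) = 1100001000

Elias gamma(776) = '000000000' + '1100001000' = 0000000001100001000 (19 bits)


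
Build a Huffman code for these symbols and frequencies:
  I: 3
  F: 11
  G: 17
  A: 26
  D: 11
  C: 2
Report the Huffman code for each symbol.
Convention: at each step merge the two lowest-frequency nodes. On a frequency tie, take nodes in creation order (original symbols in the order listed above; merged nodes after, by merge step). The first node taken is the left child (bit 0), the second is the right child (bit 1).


Huffman tree construction:
Step 1: Merge C(2) + I(3) = 5
Step 2: Merge (C+I)(5) + F(11) = 16
Step 3: Merge D(11) + ((C+I)+F)(16) = 27
Step 4: Merge G(17) + A(26) = 43
Step 5: Merge (D+((C+I)+F))(27) + (G+A)(43) = 70
Read each symbol's code off the tree from the root (left child = 0, right child = 1).

Codes:
  I: 0101 (length 4)
  F: 011 (length 3)
  G: 10 (length 2)
  A: 11 (length 2)
  D: 00 (length 2)
  C: 0100 (length 4)
Average code length: 161/70 = 2.3000 bits/symbol


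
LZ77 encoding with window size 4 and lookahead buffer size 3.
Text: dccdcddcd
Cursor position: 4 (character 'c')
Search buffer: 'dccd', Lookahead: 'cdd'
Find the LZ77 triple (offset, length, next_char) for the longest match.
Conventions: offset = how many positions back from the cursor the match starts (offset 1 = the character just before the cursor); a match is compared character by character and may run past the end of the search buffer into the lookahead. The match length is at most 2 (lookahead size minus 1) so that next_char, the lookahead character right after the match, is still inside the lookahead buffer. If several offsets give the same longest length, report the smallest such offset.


Try each offset into the search buffer:
  offset=1 (pos 3, char 'd'): match length 0
  offset=2 (pos 2, char 'c'): match length 2
  offset=3 (pos 1, char 'c'): match length 1
  offset=4 (pos 0, char 'd'): match length 0
Longest match has length 2 at offset 2.
next_char = character at position 4 + 2 = 6 -> 'd'

Best match: offset=2, length=2 (matching 'cd' starting at position 2)
LZ77 triple: (2, 2, 'd')


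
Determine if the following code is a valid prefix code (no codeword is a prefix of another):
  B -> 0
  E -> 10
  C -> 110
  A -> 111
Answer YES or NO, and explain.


Checking each pair (does one codeword prefix another?):
  B='0' vs E='10': no prefix
  B='0' vs C='110': no prefix
  B='0' vs A='111': no prefix
  E='10' vs B='0': no prefix
  E='10' vs C='110': no prefix
  E='10' vs A='111': no prefix
  C='110' vs B='0': no prefix
  C='110' vs E='10': no prefix
  C='110' vs A='111': no prefix
  A='111' vs B='0': no prefix
  A='111' vs E='10': no prefix
  A='111' vs C='110': no prefix
No violation found over all pairs.

YES -- this is a valid prefix code. No codeword is a prefix of any other codeword.


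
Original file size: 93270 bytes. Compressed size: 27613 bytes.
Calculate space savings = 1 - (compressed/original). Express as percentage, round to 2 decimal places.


ratio = compressed/original = 27613/93270 = 0.296054
savings = 1 - ratio = 1 - 0.296054 = 0.703946
as a percentage: 0.703946 * 100 = 70.39%

Space savings = 1 - 27613/93270 = 70.39%


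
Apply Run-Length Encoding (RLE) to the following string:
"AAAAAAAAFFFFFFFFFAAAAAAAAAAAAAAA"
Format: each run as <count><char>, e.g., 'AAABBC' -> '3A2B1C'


Scanning runs left to right:
  i=0: run of 'A' x 8 -> '8A'
  i=8: run of 'F' x 9 -> '9F'
  i=17: run of 'A' x 15 -> '15A'

RLE = 8A9F15A


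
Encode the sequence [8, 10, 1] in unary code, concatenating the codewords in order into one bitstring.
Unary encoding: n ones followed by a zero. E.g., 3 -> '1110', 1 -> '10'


Encode each number as n ones followed by a terminating 0:
  8 -> 111111110 (9 bits)
  10 -> 11111111110 (11 bits)
  1 -> 10 (2 bits)
Total length = 9 + 11 + 2 = 22 bits.

Unary([8, 10, 1]) = 1111111101111111111010 (22 bits)


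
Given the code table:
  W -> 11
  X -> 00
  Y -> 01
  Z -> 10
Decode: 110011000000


Decoding:
11 -> W
00 -> X
11 -> W
00 -> X
00 -> X
00 -> X


Result: WXWXXX


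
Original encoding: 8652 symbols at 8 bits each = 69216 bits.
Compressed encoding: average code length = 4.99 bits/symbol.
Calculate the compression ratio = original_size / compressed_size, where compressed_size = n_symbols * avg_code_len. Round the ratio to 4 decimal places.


original_size = n_symbols * orig_bits = 8652 * 8 = 69216 bits
compressed_size = n_symbols * avg_code_len = 8652 * 4.99 = 43173.48 bits
ratio = original_size / compressed_size = 69216 / 43173.48 = 1.6032

Compression ratio = 1.6032


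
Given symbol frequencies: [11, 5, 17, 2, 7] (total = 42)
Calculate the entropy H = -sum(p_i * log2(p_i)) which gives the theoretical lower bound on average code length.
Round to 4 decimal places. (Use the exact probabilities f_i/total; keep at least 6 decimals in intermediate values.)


Per-symbol terms -p_i * log2(p_i) with p_i = f_i/42:
  p = 11/42 = 0.261905: log2(p) = -1.932886, -p*log2(p) = 0.506232
  p = 5/42 = 0.119048: log2(p) = -3.070389, -p*log2(p) = 0.365523
  p = 17/42 = 0.404762: log2(p) = -1.304855, -p*log2(p) = 0.528155
  p = 2/42 = 0.047619: log2(p) = -4.392317, -p*log2(p) = 0.209158
  p = 7/42 = 0.166667: log2(p) = -2.584963, -p*log2(p) = 0.430827
H = 0.506232 + 0.365523 + 0.528155 + 0.209158 + 0.430827 = 2.039895

H = 2.0399 bits/symbol


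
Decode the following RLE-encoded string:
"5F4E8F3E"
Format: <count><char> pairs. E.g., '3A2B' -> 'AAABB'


Expanding each <count><char> pair:
  5F -> 'FFFFF'
  4E -> 'EEEE'
  8F -> 'FFFFFFFF'
  3E -> 'EEE'

Decoded = FFFFFEEEEFFFFFFFFEEE


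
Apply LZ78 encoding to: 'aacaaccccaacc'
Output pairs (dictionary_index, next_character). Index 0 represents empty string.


LZ78 encoding steps:
Dictionary: {0: ''}
Step 1: w='' (idx 0), next='a' -> output (0, 'a'), add 'a' as idx 1
Step 2: w='a' (idx 1), next='c' -> output (1, 'c'), add 'ac' as idx 2
Step 3: w='a' (idx 1), next='a' -> output (1, 'a'), add 'aa' as idx 3
Step 4: w='' (idx 0), next='c' -> output (0, 'c'), add 'c' as idx 4
Step 5: w='c' (idx 4), next='c' -> output (4, 'c'), add 'cc' as idx 5
Step 6: w='c' (idx 4), next='a' -> output (4, 'a'), add 'ca' as idx 6
Step 7: w='ac' (idx 2), next='c' -> output (2, 'c'), add 'acc' as idx 7


Encoded: [(0, 'a'), (1, 'c'), (1, 'a'), (0, 'c'), (4, 'c'), (4, 'a'), (2, 'c')]


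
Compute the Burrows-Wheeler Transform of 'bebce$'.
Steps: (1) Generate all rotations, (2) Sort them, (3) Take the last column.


Rotations (sorted):
  0: $bebce -> last char: e
  1: bce$be -> last char: e
  2: bebce$ -> last char: $
  3: ce$beb -> last char: b
  4: e$bebc -> last char: c
  5: ebce$b -> last char: b


BWT = ee$bcb


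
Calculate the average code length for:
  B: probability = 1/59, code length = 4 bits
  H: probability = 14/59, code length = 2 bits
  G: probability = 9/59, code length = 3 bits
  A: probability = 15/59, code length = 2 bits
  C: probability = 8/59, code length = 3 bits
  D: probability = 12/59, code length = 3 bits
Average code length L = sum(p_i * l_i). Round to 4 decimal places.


Weighted contributions p_i * l_i:
  B: (1/59) * 4 = 4/59
  H: (14/59) * 2 = 28/59
  G: (9/59) * 3 = 27/59
  A: (15/59) * 2 = 30/59
  C: (8/59) * 3 = 24/59
  D: (12/59) * 3 = 36/59
Sum = (4 + 28 + 27 + 30 + 24 + 36)/59 = 149/59

L = 149/59 = 2.5254 bits/symbol


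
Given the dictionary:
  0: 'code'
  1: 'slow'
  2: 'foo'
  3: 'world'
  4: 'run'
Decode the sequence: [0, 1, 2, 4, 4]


Look up each index in the dictionary:
  0 -> 'code'
  1 -> 'slow'
  2 -> 'foo'
  4 -> 'run'
  4 -> 'run'

Decoded: "code slow foo run run"


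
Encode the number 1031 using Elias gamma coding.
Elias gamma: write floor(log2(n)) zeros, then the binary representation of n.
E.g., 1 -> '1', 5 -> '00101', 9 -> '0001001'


num_bits = floor(log2(1031)) + 1 = 11
leading_zeros = num_bits - 1 = 10
binary(1031) = 10000000111

Elias gamma(1031) = '0000000000' + '10000000111' = 000000000010000000111 (21 bits)


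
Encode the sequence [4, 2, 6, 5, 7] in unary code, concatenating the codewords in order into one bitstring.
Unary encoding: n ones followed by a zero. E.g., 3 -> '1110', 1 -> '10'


Encode each number as n ones followed by a terminating 0:
  4 -> 11110 (5 bits)
  2 -> 110 (3 bits)
  6 -> 1111110 (7 bits)
  5 -> 111110 (6 bits)
  7 -> 11111110 (8 bits)
Total length = 5 + 3 + 7 + 6 + 8 = 29 bits.

Unary([4, 2, 6, 5, 7]) = 11110110111111011111011111110 (29 bits)


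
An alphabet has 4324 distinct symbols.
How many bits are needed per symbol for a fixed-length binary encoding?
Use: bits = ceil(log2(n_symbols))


log2(4324) = 12.0782
Bracket: 2^12 = 4096 < 4324 <= 2^13 = 8192
So ceil(log2(4324)) = 13

bits = ceil(log2(4324)) = ceil(12.0782) = 13 bits


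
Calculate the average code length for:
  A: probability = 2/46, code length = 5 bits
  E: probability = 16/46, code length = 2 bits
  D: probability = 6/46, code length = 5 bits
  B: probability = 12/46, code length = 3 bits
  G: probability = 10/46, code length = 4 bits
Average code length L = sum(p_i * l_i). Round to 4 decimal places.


Weighted contributions p_i * l_i:
  A: (2/46) * 5 = 10/46
  E: (16/46) * 2 = 32/46
  D: (6/46) * 5 = 30/46
  B: (12/46) * 3 = 36/46
  G: (10/46) * 4 = 40/46
Sum = (10 + 32 + 30 + 36 + 40)/46 = 148/46

L = 148/46 = 3.2174 bits/symbol


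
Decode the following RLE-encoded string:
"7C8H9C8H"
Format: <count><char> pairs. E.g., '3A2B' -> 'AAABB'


Expanding each <count><char> pair:
  7C -> 'CCCCCCC'
  8H -> 'HHHHHHHH'
  9C -> 'CCCCCCCCC'
  8H -> 'HHHHHHHH'

Decoded = CCCCCCCHHHHHHHHCCCCCCCCCHHHHHHHH


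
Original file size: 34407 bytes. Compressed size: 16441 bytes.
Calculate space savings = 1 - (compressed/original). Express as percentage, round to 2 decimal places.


ratio = compressed/original = 16441/34407 = 0.477839
savings = 1 - ratio = 1 - 0.477839 = 0.522161
as a percentage: 0.522161 * 100 = 52.22%

Space savings = 1 - 16441/34407 = 52.22%


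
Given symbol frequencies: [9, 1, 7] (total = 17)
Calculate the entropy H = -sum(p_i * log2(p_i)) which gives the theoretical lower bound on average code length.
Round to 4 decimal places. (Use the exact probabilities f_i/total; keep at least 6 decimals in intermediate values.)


Per-symbol terms -p_i * log2(p_i) with p_i = f_i/17:
  p = 9/17 = 0.529412: log2(p) = -0.917538, -p*log2(p) = 0.485755
  p = 1/17 = 0.058824: log2(p) = -4.087463, -p*log2(p) = 0.240439
  p = 7/17 = 0.411765: log2(p) = -1.280108, -p*log2(p) = 0.527103
H = 0.485755 + 0.240439 + 0.527103 = 1.253297

H = 1.2533 bits/symbol


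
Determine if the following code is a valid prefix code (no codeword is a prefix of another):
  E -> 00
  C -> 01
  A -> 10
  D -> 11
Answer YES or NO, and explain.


Checking each pair (does one codeword prefix another?):
  E='00' vs C='01': no prefix
  E='00' vs A='10': no prefix
  E='00' vs D='11': no prefix
  C='01' vs E='00': no prefix
  C='01' vs A='10': no prefix
  C='01' vs D='11': no prefix
  A='10' vs E='00': no prefix
  A='10' vs C='01': no prefix
  A='10' vs D='11': no prefix
  D='11' vs E='00': no prefix
  D='11' vs C='01': no prefix
  D='11' vs A='10': no prefix
No violation found over all pairs.

YES -- this is a valid prefix code. No codeword is a prefix of any other codeword.


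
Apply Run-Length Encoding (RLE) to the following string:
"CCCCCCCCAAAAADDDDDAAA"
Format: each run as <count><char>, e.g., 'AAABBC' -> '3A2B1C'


Scanning runs left to right:
  i=0: run of 'C' x 8 -> '8C'
  i=8: run of 'A' x 5 -> '5A'
  i=13: run of 'D' x 5 -> '5D'
  i=18: run of 'A' x 3 -> '3A'

RLE = 8C5A5D3A


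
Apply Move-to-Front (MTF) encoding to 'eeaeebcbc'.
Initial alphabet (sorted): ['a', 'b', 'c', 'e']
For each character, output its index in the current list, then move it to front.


MTF encoding:
'e': index 3 in ['a', 'b', 'c', 'e'] -> ['e', 'a', 'b', 'c']
'e': index 0 in ['e', 'a', 'b', 'c'] -> ['e', 'a', 'b', 'c']
'a': index 1 in ['e', 'a', 'b', 'c'] -> ['a', 'e', 'b', 'c']
'e': index 1 in ['a', 'e', 'b', 'c'] -> ['e', 'a', 'b', 'c']
'e': index 0 in ['e', 'a', 'b', 'c'] -> ['e', 'a', 'b', 'c']
'b': index 2 in ['e', 'a', 'b', 'c'] -> ['b', 'e', 'a', 'c']
'c': index 3 in ['b', 'e', 'a', 'c'] -> ['c', 'b', 'e', 'a']
'b': index 1 in ['c', 'b', 'e', 'a'] -> ['b', 'c', 'e', 'a']
'c': index 1 in ['b', 'c', 'e', 'a'] -> ['c', 'b', 'e', 'a']


Output: [3, 0, 1, 1, 0, 2, 3, 1, 1]


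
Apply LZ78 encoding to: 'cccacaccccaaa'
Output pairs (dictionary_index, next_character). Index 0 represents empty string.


LZ78 encoding steps:
Dictionary: {0: ''}
Step 1: w='' (idx 0), next='c' -> output (0, 'c'), add 'c' as idx 1
Step 2: w='c' (idx 1), next='c' -> output (1, 'c'), add 'cc' as idx 2
Step 3: w='' (idx 0), next='a' -> output (0, 'a'), add 'a' as idx 3
Step 4: w='c' (idx 1), next='a' -> output (1, 'a'), add 'ca' as idx 4
Step 5: w='cc' (idx 2), next='c' -> output (2, 'c'), add 'ccc' as idx 5
Step 6: w='ca' (idx 4), next='a' -> output (4, 'a'), add 'caa' as idx 6
Step 7: w='a' (idx 3), end of input -> output (3, '')


Encoded: [(0, 'c'), (1, 'c'), (0, 'a'), (1, 'a'), (2, 'c'), (4, 'a'), (3, '')]


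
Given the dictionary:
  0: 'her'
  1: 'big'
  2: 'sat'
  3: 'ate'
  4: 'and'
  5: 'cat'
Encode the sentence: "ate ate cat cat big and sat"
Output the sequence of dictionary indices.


Look up each word in the dictionary:
  'ate' -> 3
  'ate' -> 3
  'cat' -> 5
  'cat' -> 5
  'big' -> 1
  'and' -> 4
  'sat' -> 2

Encoded: [3, 3, 5, 5, 1, 4, 2]


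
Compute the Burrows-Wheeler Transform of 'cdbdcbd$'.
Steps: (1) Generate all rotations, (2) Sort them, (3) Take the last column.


Rotations (sorted):
  0: $cdbdcbd -> last char: d
  1: bd$cdbdc -> last char: c
  2: bdcbd$cd -> last char: d
  3: cbd$cdbd -> last char: d
  4: cdbdcbd$ -> last char: $
  5: d$cdbdcb -> last char: b
  6: dbdcbd$c -> last char: c
  7: dcbd$cdb -> last char: b


BWT = dcdd$bcb


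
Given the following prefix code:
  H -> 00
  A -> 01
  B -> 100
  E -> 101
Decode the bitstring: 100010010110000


Decoding step by step:
Bits 100 -> B
Bits 01 -> A
Bits 00 -> H
Bits 101 -> E
Bits 100 -> B
Bits 00 -> H


Decoded message: BAHEBH


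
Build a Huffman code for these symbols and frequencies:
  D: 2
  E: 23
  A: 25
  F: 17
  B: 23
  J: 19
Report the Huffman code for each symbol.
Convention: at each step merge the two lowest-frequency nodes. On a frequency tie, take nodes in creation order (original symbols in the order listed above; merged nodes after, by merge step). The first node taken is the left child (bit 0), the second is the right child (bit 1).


Huffman tree construction:
Step 1: Merge D(2) + F(17) = 19
Step 2: Merge J(19) + (D+F)(19) = 38
Step 3: Merge E(23) + B(23) = 46
Step 4: Merge A(25) + (J+(D+F))(38) = 63
Step 5: Merge (E+B)(46) + (A+(J+(D+F)))(63) = 109
Read each symbol's code off the tree from the root (left child = 0, right child = 1).

Codes:
  D: 1110 (length 4)
  E: 00 (length 2)
  A: 10 (length 2)
  F: 1111 (length 4)
  B: 01 (length 2)
  J: 110 (length 3)
Average code length: 275/109 = 2.5229 bits/symbol


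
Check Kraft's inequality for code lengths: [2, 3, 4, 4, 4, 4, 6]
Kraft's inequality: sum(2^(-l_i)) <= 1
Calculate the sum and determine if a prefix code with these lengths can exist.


Sum = 2^(-2) + 2^(-3) + 2^(-4) + 2^(-4) + 2^(-4) + 2^(-4) + 2^(-6)
    = 0.25 + 0.125 + 0.0625 + 0.0625 + 0.0625 + 0.0625 + 0.015625
    = 41/64 = 0.640625
Since 0.640625 <= 1, Kraft's inequality IS satisfied.
A prefix code with these lengths CAN exist.

Kraft sum = 0.640625. Satisfied.


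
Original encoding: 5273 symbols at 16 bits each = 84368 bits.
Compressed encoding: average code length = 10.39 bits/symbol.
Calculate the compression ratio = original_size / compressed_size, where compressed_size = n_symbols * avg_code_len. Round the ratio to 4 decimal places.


original_size = n_symbols * orig_bits = 5273 * 16 = 84368 bits
compressed_size = n_symbols * avg_code_len = 5273 * 10.39 = 54786.47 bits
ratio = original_size / compressed_size = 84368 / 54786.47 = 1.5399

Compression ratio = 1.5399


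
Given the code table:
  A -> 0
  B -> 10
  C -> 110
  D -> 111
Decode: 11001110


Decoding:
110 -> C
0 -> A
111 -> D
0 -> A


Result: CADA


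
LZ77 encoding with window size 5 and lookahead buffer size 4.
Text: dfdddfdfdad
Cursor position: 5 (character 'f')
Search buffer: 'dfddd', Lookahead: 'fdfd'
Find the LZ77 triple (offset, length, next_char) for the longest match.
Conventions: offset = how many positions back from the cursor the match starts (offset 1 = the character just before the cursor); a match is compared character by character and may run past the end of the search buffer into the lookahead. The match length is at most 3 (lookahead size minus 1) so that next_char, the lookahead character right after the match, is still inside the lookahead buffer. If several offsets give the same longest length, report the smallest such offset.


Try each offset into the search buffer:
  offset=1 (pos 4, char 'd'): match length 0
  offset=2 (pos 3, char 'd'): match length 0
  offset=3 (pos 2, char 'd'): match length 0
  offset=4 (pos 1, char 'f'): match length 2
  offset=5 (pos 0, char 'd'): match length 0
Longest match has length 2 at offset 4.
next_char = character at position 5 + 2 = 7 -> 'f'

Best match: offset=4, length=2 (matching 'fd' starting at position 1)
LZ77 triple: (4, 2, 'f')


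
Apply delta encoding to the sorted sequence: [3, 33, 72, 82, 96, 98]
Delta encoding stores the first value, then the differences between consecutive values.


First value: 3
Deltas:
  33 - 3 = 30
  72 - 33 = 39
  82 - 72 = 10
  96 - 82 = 14
  98 - 96 = 2


Delta encoded: [3, 30, 39, 10, 14, 2]


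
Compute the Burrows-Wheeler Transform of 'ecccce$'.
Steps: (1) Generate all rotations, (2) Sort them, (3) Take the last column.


Rotations (sorted):
  0: $ecccce -> last char: e
  1: cccce$e -> last char: e
  2: ccce$ec -> last char: c
  3: cce$ecc -> last char: c
  4: ce$eccc -> last char: c
  5: e$ecccc -> last char: c
  6: ecccce$ -> last char: $


BWT = eecccc$


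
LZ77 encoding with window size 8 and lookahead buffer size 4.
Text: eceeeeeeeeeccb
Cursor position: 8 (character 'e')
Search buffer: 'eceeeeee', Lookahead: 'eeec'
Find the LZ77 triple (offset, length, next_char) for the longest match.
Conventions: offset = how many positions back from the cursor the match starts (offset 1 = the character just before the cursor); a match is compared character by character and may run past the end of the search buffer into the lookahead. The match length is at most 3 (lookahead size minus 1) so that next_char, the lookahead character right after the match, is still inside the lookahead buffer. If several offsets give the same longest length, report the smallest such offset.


Try each offset into the search buffer:
  offset=1 (pos 7, char 'e'): match length 3
  offset=2 (pos 6, char 'e'): match length 3
  offset=3 (pos 5, char 'e'): match length 3
  offset=4 (pos 4, char 'e'): match length 3
  offset=5 (pos 3, char 'e'): match length 3
  offset=6 (pos 2, char 'e'): match length 3
  offset=7 (pos 1, char 'c'): match length 0
  offset=8 (pos 0, char 'e'): match length 1
Longest match has length 3, found at offsets 1, 2, 3, 4, 5, 6; take the smallest, offset 1.
next_char = character at position 8 + 3 = 11 -> 'c'

Best match: offset=1, length=3 (matching 'eee' starting at position 7)
LZ77 triple: (1, 3, 'c')


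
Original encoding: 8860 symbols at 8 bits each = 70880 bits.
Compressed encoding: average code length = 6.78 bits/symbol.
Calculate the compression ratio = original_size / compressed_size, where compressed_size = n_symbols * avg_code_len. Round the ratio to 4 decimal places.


original_size = n_symbols * orig_bits = 8860 * 8 = 70880 bits
compressed_size = n_symbols * avg_code_len = 8860 * 6.78 = 60070.8 bits
ratio = original_size / compressed_size = 70880 / 60070.8 = 1.1799

Compression ratio = 1.1799


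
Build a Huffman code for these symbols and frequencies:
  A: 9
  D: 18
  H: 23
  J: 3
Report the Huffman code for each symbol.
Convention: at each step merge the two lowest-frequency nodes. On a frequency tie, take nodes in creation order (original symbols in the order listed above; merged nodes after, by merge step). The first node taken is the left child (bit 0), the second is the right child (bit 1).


Huffman tree construction:
Step 1: Merge J(3) + A(9) = 12
Step 2: Merge (J+A)(12) + D(18) = 30
Step 3: Merge H(23) + ((J+A)+D)(30) = 53
Read each symbol's code off the tree from the root (left child = 0, right child = 1).

Codes:
  A: 101 (length 3)
  D: 11 (length 2)
  H: 0 (length 1)
  J: 100 (length 3)
Average code length: 95/53 = 1.7925 bits/symbol


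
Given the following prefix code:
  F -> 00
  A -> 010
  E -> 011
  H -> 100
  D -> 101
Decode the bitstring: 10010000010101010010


Decoding step by step:
Bits 100 -> H
Bits 100 -> H
Bits 00 -> F
Bits 010 -> A
Bits 101 -> D
Bits 010 -> A
Bits 010 -> A


Decoded message: HHFADAA


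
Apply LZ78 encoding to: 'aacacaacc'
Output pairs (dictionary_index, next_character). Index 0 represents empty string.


LZ78 encoding steps:
Dictionary: {0: ''}
Step 1: w='' (idx 0), next='a' -> output (0, 'a'), add 'a' as idx 1
Step 2: w='a' (idx 1), next='c' -> output (1, 'c'), add 'ac' as idx 2
Step 3: w='ac' (idx 2), next='a' -> output (2, 'a'), add 'aca' as idx 3
Step 4: w='ac' (idx 2), next='c' -> output (2, 'c'), add 'acc' as idx 4


Encoded: [(0, 'a'), (1, 'c'), (2, 'a'), (2, 'c')]


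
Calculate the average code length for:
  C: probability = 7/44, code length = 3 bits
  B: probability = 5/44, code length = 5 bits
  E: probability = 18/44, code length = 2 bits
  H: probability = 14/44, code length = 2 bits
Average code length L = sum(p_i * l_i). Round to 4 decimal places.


Weighted contributions p_i * l_i:
  C: (7/44) * 3 = 21/44
  B: (5/44) * 5 = 25/44
  E: (18/44) * 2 = 36/44
  H: (14/44) * 2 = 28/44
Sum = (21 + 25 + 36 + 28)/44 = 110/44

L = 110/44 = 2.5000 bits/symbol


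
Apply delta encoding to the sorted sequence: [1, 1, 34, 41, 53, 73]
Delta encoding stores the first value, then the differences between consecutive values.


First value: 1
Deltas:
  1 - 1 = 0
  34 - 1 = 33
  41 - 34 = 7
  53 - 41 = 12
  73 - 53 = 20


Delta encoded: [1, 0, 33, 7, 12, 20]
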